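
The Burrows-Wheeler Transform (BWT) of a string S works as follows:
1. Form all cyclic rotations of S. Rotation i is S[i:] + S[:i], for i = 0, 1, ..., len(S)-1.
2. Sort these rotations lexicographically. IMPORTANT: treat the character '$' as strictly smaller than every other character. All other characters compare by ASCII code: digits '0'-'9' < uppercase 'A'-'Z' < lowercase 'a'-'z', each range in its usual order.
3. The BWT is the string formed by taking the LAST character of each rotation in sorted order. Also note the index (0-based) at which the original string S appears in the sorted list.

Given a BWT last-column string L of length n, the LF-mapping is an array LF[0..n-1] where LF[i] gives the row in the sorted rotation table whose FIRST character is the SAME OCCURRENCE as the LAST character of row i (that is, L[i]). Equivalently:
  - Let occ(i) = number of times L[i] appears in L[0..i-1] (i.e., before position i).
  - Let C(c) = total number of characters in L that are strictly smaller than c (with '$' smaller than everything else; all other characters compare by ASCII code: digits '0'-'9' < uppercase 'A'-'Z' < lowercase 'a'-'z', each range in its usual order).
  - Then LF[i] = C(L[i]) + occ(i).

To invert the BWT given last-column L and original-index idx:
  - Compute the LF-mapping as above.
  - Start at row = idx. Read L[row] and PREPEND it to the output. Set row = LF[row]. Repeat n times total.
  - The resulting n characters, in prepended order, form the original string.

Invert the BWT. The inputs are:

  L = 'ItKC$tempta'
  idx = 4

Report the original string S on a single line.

LF mapping: 2 8 3 1 0 9 5 6 7 10 4
Walk LF starting at row 4, prepending L[row]:
  step 1: row=4, L[4]='$', prepend. Next row=LF[4]=0
  step 2: row=0, L[0]='I', prepend. Next row=LF[0]=2
  step 3: row=2, L[2]='K', prepend. Next row=LF[2]=3
  step 4: row=3, L[3]='C', prepend. Next row=LF[3]=1
  step 5: row=1, L[1]='t', prepend. Next row=LF[1]=8
  step 6: row=8, L[8]='p', prepend. Next row=LF[8]=7
  step 7: row=7, L[7]='m', prepend. Next row=LF[7]=6
  step 8: row=6, L[6]='e', prepend. Next row=LF[6]=5
  step 9: row=5, L[5]='t', prepend. Next row=LF[5]=9
  step 10: row=9, L[9]='t', prepend. Next row=LF[9]=10
  step 11: row=10, L[10]='a', prepend. Next row=LF[10]=4
Reversed output: attemptCKI$

Answer: attemptCKI$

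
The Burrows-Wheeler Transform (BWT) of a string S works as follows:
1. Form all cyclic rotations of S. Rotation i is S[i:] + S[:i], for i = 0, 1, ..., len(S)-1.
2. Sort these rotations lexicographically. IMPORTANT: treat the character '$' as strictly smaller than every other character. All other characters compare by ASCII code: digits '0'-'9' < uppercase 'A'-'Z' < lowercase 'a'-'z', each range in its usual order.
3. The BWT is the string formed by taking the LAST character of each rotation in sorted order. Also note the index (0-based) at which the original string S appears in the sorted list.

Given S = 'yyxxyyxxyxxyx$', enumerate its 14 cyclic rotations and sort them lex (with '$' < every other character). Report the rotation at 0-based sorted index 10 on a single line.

All 14 rotations (rotation i = S[i:]+S[:i]):
  rot[0] = yyxxyyxxyxxyx$
  rot[1] = yxxyyxxyxxyx$y
  rot[2] = xxyyxxyxxyx$yy
  rot[3] = xyyxxyxxyx$yyx
  rot[4] = yyxxyxxyx$yyxx
  rot[5] = yxxyxxyx$yyxxy
  rot[6] = xxyxxyx$yyxxyy
  rot[7] = xyxxyx$yyxxyyx
  rot[8] = yxxyx$yyxxyyxx
  rot[9] = xxyx$yyxxyyxxy
  rot[10] = xyx$yyxxyyxxyx
  rot[11] = yx$yyxxyyxxyxx
  rot[12] = x$yyxxyyxxyxxy
  rot[13] = $yyxxyyxxyxxyx
Sorted (with $ < everything):
  sorted[0] = $yyxxyyxxyxxyx
  sorted[1] = x$yyxxyyxxyxxy
  sorted[2] = xxyx$yyxxyyxxy
  sorted[3] = xxyxxyx$yyxxyy
  sorted[4] = xxyyxxyxxyx$yy
  sorted[5] = xyx$yyxxyyxxyx
  sorted[6] = xyxxyx$yyxxyyx
  sorted[7] = xyyxxyxxyx$yyx
  sorted[8] = yx$yyxxyyxxyxx
  sorted[9] = yxxyx$yyxxyyxx
  sorted[10] = yxxyxxyx$yyxxy
  sorted[11] = yxxyyxxyxxyx$y
  sorted[12] = yyxxyxxyx$yyxx
  sorted[13] = yyxxyyxxyxxyx$
sorted[10] = yxxyxxyx$yyxxy

Answer: yxxyxxyx$yyxxy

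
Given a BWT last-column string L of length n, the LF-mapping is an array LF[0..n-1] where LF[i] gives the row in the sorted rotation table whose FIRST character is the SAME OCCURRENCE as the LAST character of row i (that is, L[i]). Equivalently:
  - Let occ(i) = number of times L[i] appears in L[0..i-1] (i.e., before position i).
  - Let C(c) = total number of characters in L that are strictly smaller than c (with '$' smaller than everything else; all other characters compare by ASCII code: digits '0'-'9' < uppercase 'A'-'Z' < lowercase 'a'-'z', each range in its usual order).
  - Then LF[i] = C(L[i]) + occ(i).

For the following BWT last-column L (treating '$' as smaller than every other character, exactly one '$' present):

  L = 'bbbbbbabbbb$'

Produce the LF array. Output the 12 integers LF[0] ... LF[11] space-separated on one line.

Answer: 2 3 4 5 6 7 1 8 9 10 11 0

Derivation:
Char counts: '$':1, 'a':1, 'b':10
C (first-col start): C('$')=0, C('a')=1, C('b')=2
L[0]='b': occ=0, LF[0]=C('b')+0=2+0=2
L[1]='b': occ=1, LF[1]=C('b')+1=2+1=3
L[2]='b': occ=2, LF[2]=C('b')+2=2+2=4
L[3]='b': occ=3, LF[3]=C('b')+3=2+3=5
L[4]='b': occ=4, LF[4]=C('b')+4=2+4=6
L[5]='b': occ=5, LF[5]=C('b')+5=2+5=7
L[6]='a': occ=0, LF[6]=C('a')+0=1+0=1
L[7]='b': occ=6, LF[7]=C('b')+6=2+6=8
L[8]='b': occ=7, LF[8]=C('b')+7=2+7=9
L[9]='b': occ=8, LF[9]=C('b')+8=2+8=10
L[10]='b': occ=9, LF[10]=C('b')+9=2+9=11
L[11]='$': occ=0, LF[11]=C('$')+0=0+0=0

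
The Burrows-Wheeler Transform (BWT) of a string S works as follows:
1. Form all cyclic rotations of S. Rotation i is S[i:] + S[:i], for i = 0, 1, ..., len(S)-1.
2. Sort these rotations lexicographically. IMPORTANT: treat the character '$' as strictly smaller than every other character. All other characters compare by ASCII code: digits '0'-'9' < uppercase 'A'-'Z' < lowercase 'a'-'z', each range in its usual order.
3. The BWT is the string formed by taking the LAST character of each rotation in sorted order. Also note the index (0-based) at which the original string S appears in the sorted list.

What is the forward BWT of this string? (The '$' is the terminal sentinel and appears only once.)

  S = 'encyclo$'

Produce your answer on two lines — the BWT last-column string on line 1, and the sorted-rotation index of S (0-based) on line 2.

Answer: oyn$celc
3

Derivation:
All 8 rotations (rotation i = S[i:]+S[:i]):
  rot[0] = encyclo$
  rot[1] = ncyclo$e
  rot[2] = cyclo$en
  rot[3] = yclo$enc
  rot[4] = clo$ency
  rot[5] = lo$encyc
  rot[6] = o$encycl
  rot[7] = $encyclo
Sorted (with $ < everything):
  sorted[0] = $encyclo  (last char: 'o')
  sorted[1] = clo$ency  (last char: 'y')
  sorted[2] = cyclo$en  (last char: 'n')
  sorted[3] = encyclo$  (last char: '$')
  sorted[4] = lo$encyc  (last char: 'c')
  sorted[5] = ncyclo$e  (last char: 'e')
  sorted[6] = o$encycl  (last char: 'l')
  sorted[7] = yclo$enc  (last char: 'c')
Last column: oyn$celc
Original string S is at sorted index 3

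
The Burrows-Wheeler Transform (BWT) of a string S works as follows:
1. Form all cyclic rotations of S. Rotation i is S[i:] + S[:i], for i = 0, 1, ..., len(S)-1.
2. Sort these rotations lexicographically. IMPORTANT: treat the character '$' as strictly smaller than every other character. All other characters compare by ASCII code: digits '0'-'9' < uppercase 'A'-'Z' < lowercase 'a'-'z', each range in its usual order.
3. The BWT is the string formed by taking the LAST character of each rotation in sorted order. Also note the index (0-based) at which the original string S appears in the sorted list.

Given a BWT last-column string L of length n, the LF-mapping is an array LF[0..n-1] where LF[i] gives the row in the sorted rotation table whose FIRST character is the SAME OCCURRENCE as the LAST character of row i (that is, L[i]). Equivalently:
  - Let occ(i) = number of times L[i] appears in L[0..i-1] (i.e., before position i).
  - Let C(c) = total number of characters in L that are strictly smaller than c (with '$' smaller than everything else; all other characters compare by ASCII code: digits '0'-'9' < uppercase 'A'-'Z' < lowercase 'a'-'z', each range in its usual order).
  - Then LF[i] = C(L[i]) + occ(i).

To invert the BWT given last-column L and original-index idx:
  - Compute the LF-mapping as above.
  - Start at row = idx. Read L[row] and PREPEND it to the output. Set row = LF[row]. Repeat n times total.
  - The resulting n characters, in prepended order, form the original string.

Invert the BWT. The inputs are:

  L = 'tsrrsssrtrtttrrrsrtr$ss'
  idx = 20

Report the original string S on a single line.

LF mapping: 17 10 1 2 11 12 13 3 18 4 19 20 21 5 6 7 14 8 22 9 0 15 16
Walk LF starting at row 20, prepending L[row]:
  step 1: row=20, L[20]='$', prepend. Next row=LF[20]=0
  step 2: row=0, L[0]='t', prepend. Next row=LF[0]=17
  step 3: row=17, L[17]='r', prepend. Next row=LF[17]=8
  step 4: row=8, L[8]='t', prepend. Next row=LF[8]=18
  step 5: row=18, L[18]='t', prepend. Next row=LF[18]=22
  step 6: row=22, L[22]='s', prepend. Next row=LF[22]=16
  step 7: row=16, L[16]='s', prepend. Next row=LF[16]=14
  step 8: row=14, L[14]='r', prepend. Next row=LF[14]=6
  step 9: row=6, L[6]='s', prepend. Next row=LF[6]=13
  step 10: row=13, L[13]='r', prepend. Next row=LF[13]=5
  step 11: row=5, L[5]='s', prepend. Next row=LF[5]=12
  step 12: row=12, L[12]='t', prepend. Next row=LF[12]=21
  step 13: row=21, L[21]='s', prepend. Next row=LF[21]=15
  step 14: row=15, L[15]='r', prepend. Next row=LF[15]=7
  step 15: row=7, L[7]='r', prepend. Next row=LF[7]=3
  step 16: row=3, L[3]='r', prepend. Next row=LF[3]=2
  step 17: row=2, L[2]='r', prepend. Next row=LF[2]=1
  step 18: row=1, L[1]='s', prepend. Next row=LF[1]=10
  step 19: row=10, L[10]='t', prepend. Next row=LF[10]=19
  step 20: row=19, L[19]='r', prepend. Next row=LF[19]=9
  step 21: row=9, L[9]='r', prepend. Next row=LF[9]=4
  step 22: row=4, L[4]='s', prepend. Next row=LF[4]=11
  step 23: row=11, L[11]='t', prepend. Next row=LF[11]=20
Reversed output: tsrrtsrrrrstsrsrssttrt$

Answer: tsrrtsrrrrstsrsrssttrt$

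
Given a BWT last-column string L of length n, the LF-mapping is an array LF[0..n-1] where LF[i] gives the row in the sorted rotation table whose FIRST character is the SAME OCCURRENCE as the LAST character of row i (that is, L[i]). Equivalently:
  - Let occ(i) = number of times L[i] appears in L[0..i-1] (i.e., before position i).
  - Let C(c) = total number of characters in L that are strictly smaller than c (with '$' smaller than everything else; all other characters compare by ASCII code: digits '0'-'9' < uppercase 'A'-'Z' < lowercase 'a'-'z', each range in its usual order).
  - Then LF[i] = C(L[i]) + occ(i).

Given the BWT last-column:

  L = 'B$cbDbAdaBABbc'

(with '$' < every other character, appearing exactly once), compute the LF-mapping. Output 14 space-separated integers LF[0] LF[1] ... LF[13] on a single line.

Char counts: '$':1, 'A':2, 'B':3, 'D':1, 'a':1, 'b':3, 'c':2, 'd':1
C (first-col start): C('$')=0, C('A')=1, C('B')=3, C('D')=6, C('a')=7, C('b')=8, C('c')=11, C('d')=13
L[0]='B': occ=0, LF[0]=C('B')+0=3+0=3
L[1]='$': occ=0, LF[1]=C('$')+0=0+0=0
L[2]='c': occ=0, LF[2]=C('c')+0=11+0=11
L[3]='b': occ=0, LF[3]=C('b')+0=8+0=8
L[4]='D': occ=0, LF[4]=C('D')+0=6+0=6
L[5]='b': occ=1, LF[5]=C('b')+1=8+1=9
L[6]='A': occ=0, LF[6]=C('A')+0=1+0=1
L[7]='d': occ=0, LF[7]=C('d')+0=13+0=13
L[8]='a': occ=0, LF[8]=C('a')+0=7+0=7
L[9]='B': occ=1, LF[9]=C('B')+1=3+1=4
L[10]='A': occ=1, LF[10]=C('A')+1=1+1=2
L[11]='B': occ=2, LF[11]=C('B')+2=3+2=5
L[12]='b': occ=2, LF[12]=C('b')+2=8+2=10
L[13]='c': occ=1, LF[13]=C('c')+1=11+1=12

Answer: 3 0 11 8 6 9 1 13 7 4 2 5 10 12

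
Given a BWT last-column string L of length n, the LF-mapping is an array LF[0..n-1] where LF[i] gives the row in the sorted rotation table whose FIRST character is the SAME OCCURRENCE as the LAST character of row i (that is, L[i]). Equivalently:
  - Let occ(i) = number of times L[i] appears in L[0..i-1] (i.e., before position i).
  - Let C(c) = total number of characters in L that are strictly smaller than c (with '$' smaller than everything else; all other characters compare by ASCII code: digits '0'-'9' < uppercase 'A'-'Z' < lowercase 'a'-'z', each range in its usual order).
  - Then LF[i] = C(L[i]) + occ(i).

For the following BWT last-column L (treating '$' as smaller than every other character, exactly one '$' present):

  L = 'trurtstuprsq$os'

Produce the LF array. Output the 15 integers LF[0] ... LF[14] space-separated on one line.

Answer: 10 4 13 5 11 7 12 14 2 6 8 3 0 1 9

Derivation:
Char counts: '$':1, 'o':1, 'p':1, 'q':1, 'r':3, 's':3, 't':3, 'u':2
C (first-col start): C('$')=0, C('o')=1, C('p')=2, C('q')=3, C('r')=4, C('s')=7, C('t')=10, C('u')=13
L[0]='t': occ=0, LF[0]=C('t')+0=10+0=10
L[1]='r': occ=0, LF[1]=C('r')+0=4+0=4
L[2]='u': occ=0, LF[2]=C('u')+0=13+0=13
L[3]='r': occ=1, LF[3]=C('r')+1=4+1=5
L[4]='t': occ=1, LF[4]=C('t')+1=10+1=11
L[5]='s': occ=0, LF[5]=C('s')+0=7+0=7
L[6]='t': occ=2, LF[6]=C('t')+2=10+2=12
L[7]='u': occ=1, LF[7]=C('u')+1=13+1=14
L[8]='p': occ=0, LF[8]=C('p')+0=2+0=2
L[9]='r': occ=2, LF[9]=C('r')+2=4+2=6
L[10]='s': occ=1, LF[10]=C('s')+1=7+1=8
L[11]='q': occ=0, LF[11]=C('q')+0=3+0=3
L[12]='$': occ=0, LF[12]=C('$')+0=0+0=0
L[13]='o': occ=0, LF[13]=C('o')+0=1+0=1
L[14]='s': occ=2, LF[14]=C('s')+2=7+2=9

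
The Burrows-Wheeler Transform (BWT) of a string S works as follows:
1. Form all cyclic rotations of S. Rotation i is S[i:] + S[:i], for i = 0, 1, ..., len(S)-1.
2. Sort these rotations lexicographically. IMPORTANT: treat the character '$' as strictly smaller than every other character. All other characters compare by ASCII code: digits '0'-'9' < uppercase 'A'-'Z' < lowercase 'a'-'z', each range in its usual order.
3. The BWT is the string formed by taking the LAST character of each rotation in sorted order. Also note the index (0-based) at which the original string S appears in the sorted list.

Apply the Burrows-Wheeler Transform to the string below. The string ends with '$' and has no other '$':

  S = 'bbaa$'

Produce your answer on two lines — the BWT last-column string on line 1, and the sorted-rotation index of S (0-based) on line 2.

Answer: aabb$
4

Derivation:
All 5 rotations (rotation i = S[i:]+S[:i]):
  rot[0] = bbaa$
  rot[1] = baa$b
  rot[2] = aa$bb
  rot[3] = a$bba
  rot[4] = $bbaa
Sorted (with $ < everything):
  sorted[0] = $bbaa  (last char: 'a')
  sorted[1] = a$bba  (last char: 'a')
  sorted[2] = aa$bb  (last char: 'b')
  sorted[3] = baa$b  (last char: 'b')
  sorted[4] = bbaa$  (last char: '$')
Last column: aabb$
Original string S is at sorted index 4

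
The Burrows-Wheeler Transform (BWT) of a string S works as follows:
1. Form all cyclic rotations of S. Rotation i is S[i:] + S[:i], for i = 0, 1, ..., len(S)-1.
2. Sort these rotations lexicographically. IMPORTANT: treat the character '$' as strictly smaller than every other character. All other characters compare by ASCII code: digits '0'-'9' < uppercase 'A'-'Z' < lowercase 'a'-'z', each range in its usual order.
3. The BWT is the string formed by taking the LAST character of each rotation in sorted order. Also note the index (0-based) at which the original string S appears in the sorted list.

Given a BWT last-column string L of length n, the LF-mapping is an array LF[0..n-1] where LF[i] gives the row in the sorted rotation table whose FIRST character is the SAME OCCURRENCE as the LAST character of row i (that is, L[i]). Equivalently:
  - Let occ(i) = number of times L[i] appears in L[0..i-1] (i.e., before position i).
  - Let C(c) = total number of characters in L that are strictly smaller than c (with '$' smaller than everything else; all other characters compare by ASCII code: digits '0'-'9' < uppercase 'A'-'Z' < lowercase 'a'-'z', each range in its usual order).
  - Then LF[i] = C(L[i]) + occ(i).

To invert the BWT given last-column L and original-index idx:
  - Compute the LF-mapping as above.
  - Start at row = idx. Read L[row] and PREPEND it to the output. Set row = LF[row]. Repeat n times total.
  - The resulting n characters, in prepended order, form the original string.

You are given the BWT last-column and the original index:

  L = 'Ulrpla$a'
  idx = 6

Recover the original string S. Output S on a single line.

LF mapping: 1 4 7 6 5 2 0 3
Walk LF starting at row 6, prepending L[row]:
  step 1: row=6, L[6]='$', prepend. Next row=LF[6]=0
  step 2: row=0, L[0]='U', prepend. Next row=LF[0]=1
  step 3: row=1, L[1]='l', prepend. Next row=LF[1]=4
  step 4: row=4, L[4]='l', prepend. Next row=LF[4]=5
  step 5: row=5, L[5]='a', prepend. Next row=LF[5]=2
  step 6: row=2, L[2]='r', prepend. Next row=LF[2]=7
  step 7: row=7, L[7]='a', prepend. Next row=LF[7]=3
  step 8: row=3, L[3]='p', prepend. Next row=LF[3]=6
Reversed output: parallU$

Answer: parallU$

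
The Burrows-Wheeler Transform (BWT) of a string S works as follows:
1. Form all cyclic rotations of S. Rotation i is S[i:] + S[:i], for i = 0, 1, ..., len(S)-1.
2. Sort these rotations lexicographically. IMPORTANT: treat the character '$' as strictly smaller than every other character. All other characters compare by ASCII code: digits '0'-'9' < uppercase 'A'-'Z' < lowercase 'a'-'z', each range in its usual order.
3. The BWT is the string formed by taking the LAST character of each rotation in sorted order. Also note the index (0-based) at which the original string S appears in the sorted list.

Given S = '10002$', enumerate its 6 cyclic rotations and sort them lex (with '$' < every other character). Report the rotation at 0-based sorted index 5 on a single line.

Answer: 2$1000

Derivation:
All 6 rotations (rotation i = S[i:]+S[:i]):
  rot[0] = 10002$
  rot[1] = 0002$1
  rot[2] = 002$10
  rot[3] = 02$100
  rot[4] = 2$1000
  rot[5] = $10002
Sorted (with $ < everything):
  sorted[0] = $10002
  sorted[1] = 0002$1
  sorted[2] = 002$10
  sorted[3] = 02$100
  sorted[4] = 10002$
  sorted[5] = 2$1000
sorted[5] = 2$1000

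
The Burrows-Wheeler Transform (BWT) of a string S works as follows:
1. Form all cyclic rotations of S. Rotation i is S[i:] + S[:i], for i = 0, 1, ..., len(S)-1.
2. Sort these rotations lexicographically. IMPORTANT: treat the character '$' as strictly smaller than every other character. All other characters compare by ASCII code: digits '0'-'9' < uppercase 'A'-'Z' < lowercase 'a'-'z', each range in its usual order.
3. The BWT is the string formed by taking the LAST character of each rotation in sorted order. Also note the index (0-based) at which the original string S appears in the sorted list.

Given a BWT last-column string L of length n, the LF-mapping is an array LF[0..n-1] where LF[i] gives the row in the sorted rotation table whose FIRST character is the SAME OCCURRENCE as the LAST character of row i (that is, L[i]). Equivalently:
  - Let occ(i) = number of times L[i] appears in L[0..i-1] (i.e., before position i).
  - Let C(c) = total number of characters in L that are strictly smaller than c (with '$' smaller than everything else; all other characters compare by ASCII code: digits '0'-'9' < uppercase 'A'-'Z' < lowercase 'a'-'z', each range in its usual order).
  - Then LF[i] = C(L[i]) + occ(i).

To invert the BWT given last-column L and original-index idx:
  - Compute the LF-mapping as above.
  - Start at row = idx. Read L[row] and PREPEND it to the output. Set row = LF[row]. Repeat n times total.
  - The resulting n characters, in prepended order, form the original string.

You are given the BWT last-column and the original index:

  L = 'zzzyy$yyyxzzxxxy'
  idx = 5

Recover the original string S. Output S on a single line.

Answer: yxzxzxyyyyxzyzz$

Derivation:
LF mapping: 11 12 13 5 6 0 7 8 9 1 14 15 2 3 4 10
Walk LF starting at row 5, prepending L[row]:
  step 1: row=5, L[5]='$', prepend. Next row=LF[5]=0
  step 2: row=0, L[0]='z', prepend. Next row=LF[0]=11
  step 3: row=11, L[11]='z', prepend. Next row=LF[11]=15
  step 4: row=15, L[15]='y', prepend. Next row=LF[15]=10
  step 5: row=10, L[10]='z', prepend. Next row=LF[10]=14
  step 6: row=14, L[14]='x', prepend. Next row=LF[14]=4
  step 7: row=4, L[4]='y', prepend. Next row=LF[4]=6
  step 8: row=6, L[6]='y', prepend. Next row=LF[6]=7
  step 9: row=7, L[7]='y', prepend. Next row=LF[7]=8
  step 10: row=8, L[8]='y', prepend. Next row=LF[8]=9
  step 11: row=9, L[9]='x', prepend. Next row=LF[9]=1
  step 12: row=1, L[1]='z', prepend. Next row=LF[1]=12
  step 13: row=12, L[12]='x', prepend. Next row=LF[12]=2
  step 14: row=2, L[2]='z', prepend. Next row=LF[2]=13
  step 15: row=13, L[13]='x', prepend. Next row=LF[13]=3
  step 16: row=3, L[3]='y', prepend. Next row=LF[3]=5
Reversed output: yxzxzxyyyyxzyzz$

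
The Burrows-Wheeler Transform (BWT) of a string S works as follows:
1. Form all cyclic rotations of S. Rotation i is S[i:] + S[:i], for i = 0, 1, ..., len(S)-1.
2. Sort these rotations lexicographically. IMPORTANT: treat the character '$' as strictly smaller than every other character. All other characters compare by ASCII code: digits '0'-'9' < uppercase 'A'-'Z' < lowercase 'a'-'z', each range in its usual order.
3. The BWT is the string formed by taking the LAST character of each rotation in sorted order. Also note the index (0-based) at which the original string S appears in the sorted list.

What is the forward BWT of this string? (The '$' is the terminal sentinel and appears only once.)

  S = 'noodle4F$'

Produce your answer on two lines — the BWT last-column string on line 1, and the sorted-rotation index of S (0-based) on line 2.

Answer: Fe4old$on
6

Derivation:
All 9 rotations (rotation i = S[i:]+S[:i]):
  rot[0] = noodle4F$
  rot[1] = oodle4F$n
  rot[2] = odle4F$no
  rot[3] = dle4F$noo
  rot[4] = le4F$nood
  rot[5] = e4F$noodl
  rot[6] = 4F$noodle
  rot[7] = F$noodle4
  rot[8] = $noodle4F
Sorted (with $ < everything):
  sorted[0] = $noodle4F  (last char: 'F')
  sorted[1] = 4F$noodle  (last char: 'e')
  sorted[2] = F$noodle4  (last char: '4')
  sorted[3] = dle4F$noo  (last char: 'o')
  sorted[4] = e4F$noodl  (last char: 'l')
  sorted[5] = le4F$nood  (last char: 'd')
  sorted[6] = noodle4F$  (last char: '$')
  sorted[7] = odle4F$no  (last char: 'o')
  sorted[8] = oodle4F$n  (last char: 'n')
Last column: Fe4old$on
Original string S is at sorted index 6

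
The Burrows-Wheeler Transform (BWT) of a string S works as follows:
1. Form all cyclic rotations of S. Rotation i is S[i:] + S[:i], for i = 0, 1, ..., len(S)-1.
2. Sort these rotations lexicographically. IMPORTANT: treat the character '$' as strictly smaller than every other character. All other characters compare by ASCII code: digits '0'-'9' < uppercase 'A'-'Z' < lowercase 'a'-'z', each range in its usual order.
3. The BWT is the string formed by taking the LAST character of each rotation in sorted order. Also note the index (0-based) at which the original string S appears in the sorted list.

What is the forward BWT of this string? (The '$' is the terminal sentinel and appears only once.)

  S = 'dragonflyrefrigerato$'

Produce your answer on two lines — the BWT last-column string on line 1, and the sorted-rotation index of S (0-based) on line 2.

All 21 rotations (rotation i = S[i:]+S[:i]):
  rot[0] = dragonflyrefrigerato$
  rot[1] = ragonflyrefrigerato$d
  rot[2] = agonflyrefrigerato$dr
  rot[3] = gonflyrefrigerato$dra
  rot[4] = onflyrefrigerato$drag
  rot[5] = nflyrefrigerato$drago
  rot[6] = flyrefrigerato$dragon
  rot[7] = lyrefrigerato$dragonf
  rot[8] = yrefrigerato$dragonfl
  rot[9] = refrigerato$dragonfly
  rot[10] = efrigerato$dragonflyr
  rot[11] = frigerato$dragonflyre
  rot[12] = rigerato$dragonflyref
  rot[13] = igerato$dragonflyrefr
  rot[14] = gerato$dragonflyrefri
  rot[15] = erato$dragonflyrefrig
  rot[16] = rato$dragonflyrefrige
  rot[17] = ato$dragonflyrefriger
  rot[18] = to$dragonflyrefrigera
  rot[19] = o$dragonflyrefrigerat
  rot[20] = $dragonflyrefrigerato
Sorted (with $ < everything):
  sorted[0] = $dragonflyrefrigerato  (last char: 'o')
  sorted[1] = agonflyrefrigerato$dr  (last char: 'r')
  sorted[2] = ato$dragonflyrefriger  (last char: 'r')
  sorted[3] = dragonflyrefrigerato$  (last char: '$')
  sorted[4] = efrigerato$dragonflyr  (last char: 'r')
  sorted[5] = erato$dragonflyrefrig  (last char: 'g')
  sorted[6] = flyrefrigerato$dragon  (last char: 'n')
  sorted[7] = frigerato$dragonflyre  (last char: 'e')
  sorted[8] = gerato$dragonflyrefri  (last char: 'i')
  sorted[9] = gonflyrefrigerato$dra  (last char: 'a')
  sorted[10] = igerato$dragonflyrefr  (last char: 'r')
  sorted[11] = lyrefrigerato$dragonf  (last char: 'f')
  sorted[12] = nflyrefrigerato$drago  (last char: 'o')
  sorted[13] = o$dragonflyrefrigerat  (last char: 't')
  sorted[14] = onflyrefrigerato$drag  (last char: 'g')
  sorted[15] = ragonflyrefrigerato$d  (last char: 'd')
  sorted[16] = rato$dragonflyrefrige  (last char: 'e')
  sorted[17] = refrigerato$dragonfly  (last char: 'y')
  sorted[18] = rigerato$dragonflyref  (last char: 'f')
  sorted[19] = to$dragonflyrefrigera  (last char: 'a')
  sorted[20] = yrefrigerato$dragonfl  (last char: 'l')
Last column: orr$rgneiarfotgdeyfal
Original string S is at sorted index 3

Answer: orr$rgneiarfotgdeyfal
3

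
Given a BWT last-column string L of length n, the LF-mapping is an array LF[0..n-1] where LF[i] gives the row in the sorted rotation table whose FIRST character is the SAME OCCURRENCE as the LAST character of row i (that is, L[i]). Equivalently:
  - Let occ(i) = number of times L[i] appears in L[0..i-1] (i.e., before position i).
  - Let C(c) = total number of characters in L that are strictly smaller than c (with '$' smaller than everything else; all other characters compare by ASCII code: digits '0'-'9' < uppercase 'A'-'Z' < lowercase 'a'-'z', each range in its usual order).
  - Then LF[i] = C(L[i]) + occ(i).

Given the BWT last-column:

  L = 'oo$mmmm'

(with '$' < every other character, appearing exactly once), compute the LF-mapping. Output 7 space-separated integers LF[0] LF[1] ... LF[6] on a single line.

Char counts: '$':1, 'm':4, 'o':2
C (first-col start): C('$')=0, C('m')=1, C('o')=5
L[0]='o': occ=0, LF[0]=C('o')+0=5+0=5
L[1]='o': occ=1, LF[1]=C('o')+1=5+1=6
L[2]='$': occ=0, LF[2]=C('$')+0=0+0=0
L[3]='m': occ=0, LF[3]=C('m')+0=1+0=1
L[4]='m': occ=1, LF[4]=C('m')+1=1+1=2
L[5]='m': occ=2, LF[5]=C('m')+2=1+2=3
L[6]='m': occ=3, LF[6]=C('m')+3=1+3=4

Answer: 5 6 0 1 2 3 4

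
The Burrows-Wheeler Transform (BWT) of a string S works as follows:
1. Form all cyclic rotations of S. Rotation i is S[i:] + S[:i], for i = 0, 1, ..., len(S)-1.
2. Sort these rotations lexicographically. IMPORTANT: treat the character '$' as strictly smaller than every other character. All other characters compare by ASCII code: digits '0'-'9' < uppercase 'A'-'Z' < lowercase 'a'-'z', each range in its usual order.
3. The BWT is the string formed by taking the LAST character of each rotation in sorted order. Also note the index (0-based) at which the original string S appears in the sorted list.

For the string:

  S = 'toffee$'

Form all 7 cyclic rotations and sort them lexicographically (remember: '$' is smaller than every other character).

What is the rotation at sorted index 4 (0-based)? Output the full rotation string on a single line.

Answer: ffee$to

Derivation:
All 7 rotations (rotation i = S[i:]+S[:i]):
  rot[0] = toffee$
  rot[1] = offee$t
  rot[2] = ffee$to
  rot[3] = fee$tof
  rot[4] = ee$toff
  rot[5] = e$toffe
  rot[6] = $toffee
Sorted (with $ < everything):
  sorted[0] = $toffee
  sorted[1] = e$toffe
  sorted[2] = ee$toff
  sorted[3] = fee$tof
  sorted[4] = ffee$to
  sorted[5] = offee$t
  sorted[6] = toffee$
sorted[4] = ffee$to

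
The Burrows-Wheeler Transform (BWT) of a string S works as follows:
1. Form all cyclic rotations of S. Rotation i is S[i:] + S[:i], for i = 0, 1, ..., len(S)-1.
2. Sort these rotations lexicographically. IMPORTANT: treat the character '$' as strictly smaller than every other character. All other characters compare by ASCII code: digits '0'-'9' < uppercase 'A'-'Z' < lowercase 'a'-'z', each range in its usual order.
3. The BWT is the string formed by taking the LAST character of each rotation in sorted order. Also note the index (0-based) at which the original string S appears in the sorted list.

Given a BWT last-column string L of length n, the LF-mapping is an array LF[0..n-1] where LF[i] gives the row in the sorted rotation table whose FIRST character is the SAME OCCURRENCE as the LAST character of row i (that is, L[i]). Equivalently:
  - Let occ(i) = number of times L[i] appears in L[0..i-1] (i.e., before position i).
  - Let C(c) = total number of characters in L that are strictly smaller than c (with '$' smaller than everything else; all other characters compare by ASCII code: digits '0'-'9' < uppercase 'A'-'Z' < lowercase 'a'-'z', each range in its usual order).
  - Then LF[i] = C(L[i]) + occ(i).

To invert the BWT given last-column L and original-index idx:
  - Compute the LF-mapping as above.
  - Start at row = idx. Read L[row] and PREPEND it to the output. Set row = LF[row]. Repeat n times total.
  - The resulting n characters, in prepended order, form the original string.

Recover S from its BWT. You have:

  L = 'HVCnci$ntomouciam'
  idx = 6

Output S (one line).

LF mapping: 2 3 1 11 5 7 0 12 15 13 9 14 16 6 8 4 10
Walk LF starting at row 6, prepending L[row]:
  step 1: row=6, L[6]='$', prepend. Next row=LF[6]=0
  step 2: row=0, L[0]='H', prepend. Next row=LF[0]=2
  step 3: row=2, L[2]='C', prepend. Next row=LF[2]=1
  step 4: row=1, L[1]='V', prepend. Next row=LF[1]=3
  step 5: row=3, L[3]='n', prepend. Next row=LF[3]=11
  step 6: row=11, L[11]='o', prepend. Next row=LF[11]=14
  step 7: row=14, L[14]='i', prepend. Next row=LF[14]=8
  step 8: row=8, L[8]='t', prepend. Next row=LF[8]=15
  step 9: row=15, L[15]='a', prepend. Next row=LF[15]=4
  step 10: row=4, L[4]='c', prepend. Next row=LF[4]=5
  step 11: row=5, L[5]='i', prepend. Next row=LF[5]=7
  step 12: row=7, L[7]='n', prepend. Next row=LF[7]=12
  step 13: row=12, L[12]='u', prepend. Next row=LF[12]=16
  step 14: row=16, L[16]='m', prepend. Next row=LF[16]=10
  step 15: row=10, L[10]='m', prepend. Next row=LF[10]=9
  step 16: row=9, L[9]='o', prepend. Next row=LF[9]=13
  step 17: row=13, L[13]='c', prepend. Next row=LF[13]=6
Reversed output: communicationVCH$

Answer: communicationVCH$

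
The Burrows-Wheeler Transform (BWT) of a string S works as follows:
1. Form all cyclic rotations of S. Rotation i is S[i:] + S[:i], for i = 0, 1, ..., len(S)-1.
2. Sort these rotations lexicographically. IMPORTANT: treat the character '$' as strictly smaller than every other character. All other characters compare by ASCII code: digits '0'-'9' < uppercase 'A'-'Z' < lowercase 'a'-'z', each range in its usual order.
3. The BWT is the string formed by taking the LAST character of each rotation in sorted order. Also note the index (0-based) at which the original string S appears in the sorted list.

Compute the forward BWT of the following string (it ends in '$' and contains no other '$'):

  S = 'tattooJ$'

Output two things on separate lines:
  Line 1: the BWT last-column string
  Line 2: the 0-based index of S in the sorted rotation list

All 8 rotations (rotation i = S[i:]+S[:i]):
  rot[0] = tattooJ$
  rot[1] = attooJ$t
  rot[2] = ttooJ$ta
  rot[3] = tooJ$tat
  rot[4] = ooJ$tatt
  rot[5] = oJ$tatto
  rot[6] = J$tattoo
  rot[7] = $tattooJ
Sorted (with $ < everything):
  sorted[0] = $tattooJ  (last char: 'J')
  sorted[1] = J$tattoo  (last char: 'o')
  sorted[2] = attooJ$t  (last char: 't')
  sorted[3] = oJ$tatto  (last char: 'o')
  sorted[4] = ooJ$tatt  (last char: 't')
  sorted[5] = tattooJ$  (last char: '$')
  sorted[6] = tooJ$tat  (last char: 't')
  sorted[7] = ttooJ$ta  (last char: 'a')
Last column: Jotot$ta
Original string S is at sorted index 5

Answer: Jotot$ta
5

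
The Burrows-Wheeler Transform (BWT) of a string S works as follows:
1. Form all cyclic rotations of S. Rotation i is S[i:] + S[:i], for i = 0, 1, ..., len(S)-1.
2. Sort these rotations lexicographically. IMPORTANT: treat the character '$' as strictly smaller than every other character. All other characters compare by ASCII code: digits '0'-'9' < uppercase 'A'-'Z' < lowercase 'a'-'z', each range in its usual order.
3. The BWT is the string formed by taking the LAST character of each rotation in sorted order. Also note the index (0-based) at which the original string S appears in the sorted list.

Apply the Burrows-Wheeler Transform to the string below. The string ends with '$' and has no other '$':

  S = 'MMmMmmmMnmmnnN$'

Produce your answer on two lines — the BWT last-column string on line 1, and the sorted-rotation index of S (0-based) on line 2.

All 15 rotations (rotation i = S[i:]+S[:i]):
  rot[0] = MMmMmmmMnmmnnN$
  rot[1] = MmMmmmMnmmnnN$M
  rot[2] = mMmmmMnmmnnN$MM
  rot[3] = MmmmMnmmnnN$MMm
  rot[4] = mmmMnmmnnN$MMmM
  rot[5] = mmMnmmnnN$MMmMm
  rot[6] = mMnmmnnN$MMmMmm
  rot[7] = MnmmnnN$MMmMmmm
  rot[8] = nmmnnN$MMmMmmmM
  rot[9] = mmnnN$MMmMmmmMn
  rot[10] = mnnN$MMmMmmmMnm
  rot[11] = nnN$MMmMmmmMnmm
  rot[12] = nN$MMmMmmmMnmmn
  rot[13] = N$MMmMmmmMnmmnn
  rot[14] = $MMmMmmmMnmmnnN
Sorted (with $ < everything):
  sorted[0] = $MMmMmmmMnmmnnN  (last char: 'N')
  sorted[1] = MMmMmmmMnmmnnN$  (last char: '$')
  sorted[2] = MmMmmmMnmmnnN$M  (last char: 'M')
  sorted[3] = MmmmMnmmnnN$MMm  (last char: 'm')
  sorted[4] = MnmmnnN$MMmMmmm  (last char: 'm')
  sorted[5] = N$MMmMmmmMnmmnn  (last char: 'n')
  sorted[6] = mMmmmMnmmnnN$MM  (last char: 'M')
  sorted[7] = mMnmmnnN$MMmMmm  (last char: 'm')
  sorted[8] = mmMnmmnnN$MMmMm  (last char: 'm')
  sorted[9] = mmmMnmmnnN$MMmM  (last char: 'M')
  sorted[10] = mmnnN$MMmMmmmMn  (last char: 'n')
  sorted[11] = mnnN$MMmMmmmMnm  (last char: 'm')
  sorted[12] = nN$MMmMmmmMnmmn  (last char: 'n')
  sorted[13] = nmmnnN$MMmMmmmM  (last char: 'M')
  sorted[14] = nnN$MMmMmmmMnmm  (last char: 'm')
Last column: N$MmmnMmmMnmnMm
Original string S is at sorted index 1

Answer: N$MmmnMmmMnmnMm
1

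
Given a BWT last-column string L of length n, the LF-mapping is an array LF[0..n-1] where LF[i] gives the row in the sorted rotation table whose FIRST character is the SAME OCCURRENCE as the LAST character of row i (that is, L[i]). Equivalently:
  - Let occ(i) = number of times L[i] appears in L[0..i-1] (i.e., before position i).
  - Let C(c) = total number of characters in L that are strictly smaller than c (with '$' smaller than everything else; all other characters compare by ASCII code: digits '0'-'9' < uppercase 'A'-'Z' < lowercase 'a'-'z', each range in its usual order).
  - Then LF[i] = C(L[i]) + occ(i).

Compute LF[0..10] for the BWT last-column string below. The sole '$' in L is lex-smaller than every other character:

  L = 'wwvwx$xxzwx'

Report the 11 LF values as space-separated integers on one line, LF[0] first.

Char counts: '$':1, 'v':1, 'w':4, 'x':4, 'z':1
C (first-col start): C('$')=0, C('v')=1, C('w')=2, C('x')=6, C('z')=10
L[0]='w': occ=0, LF[0]=C('w')+0=2+0=2
L[1]='w': occ=1, LF[1]=C('w')+1=2+1=3
L[2]='v': occ=0, LF[2]=C('v')+0=1+0=1
L[3]='w': occ=2, LF[3]=C('w')+2=2+2=4
L[4]='x': occ=0, LF[4]=C('x')+0=6+0=6
L[5]='$': occ=0, LF[5]=C('$')+0=0+0=0
L[6]='x': occ=1, LF[6]=C('x')+1=6+1=7
L[7]='x': occ=2, LF[7]=C('x')+2=6+2=8
L[8]='z': occ=0, LF[8]=C('z')+0=10+0=10
L[9]='w': occ=3, LF[9]=C('w')+3=2+3=5
L[10]='x': occ=3, LF[10]=C('x')+3=6+3=9

Answer: 2 3 1 4 6 0 7 8 10 5 9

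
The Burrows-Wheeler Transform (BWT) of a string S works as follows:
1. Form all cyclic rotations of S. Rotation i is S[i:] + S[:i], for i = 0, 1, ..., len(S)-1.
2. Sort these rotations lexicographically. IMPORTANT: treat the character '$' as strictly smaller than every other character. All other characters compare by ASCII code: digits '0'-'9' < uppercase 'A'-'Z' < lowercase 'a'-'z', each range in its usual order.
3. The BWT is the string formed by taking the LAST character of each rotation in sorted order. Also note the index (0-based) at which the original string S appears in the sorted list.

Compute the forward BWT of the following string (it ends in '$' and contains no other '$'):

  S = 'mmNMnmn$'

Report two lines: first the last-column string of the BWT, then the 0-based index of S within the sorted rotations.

Answer: nNmm$nmM
4

Derivation:
All 8 rotations (rotation i = S[i:]+S[:i]):
  rot[0] = mmNMnmn$
  rot[1] = mNMnmn$m
  rot[2] = NMnmn$mm
  rot[3] = Mnmn$mmN
  rot[4] = nmn$mmNM
  rot[5] = mn$mmNMn
  rot[6] = n$mmNMnm
  rot[7] = $mmNMnmn
Sorted (with $ < everything):
  sorted[0] = $mmNMnmn  (last char: 'n')
  sorted[1] = Mnmn$mmN  (last char: 'N')
  sorted[2] = NMnmn$mm  (last char: 'm')
  sorted[3] = mNMnmn$m  (last char: 'm')
  sorted[4] = mmNMnmn$  (last char: '$')
  sorted[5] = mn$mmNMn  (last char: 'n')
  sorted[6] = n$mmNMnm  (last char: 'm')
  sorted[7] = nmn$mmNM  (last char: 'M')
Last column: nNmm$nmM
Original string S is at sorted index 4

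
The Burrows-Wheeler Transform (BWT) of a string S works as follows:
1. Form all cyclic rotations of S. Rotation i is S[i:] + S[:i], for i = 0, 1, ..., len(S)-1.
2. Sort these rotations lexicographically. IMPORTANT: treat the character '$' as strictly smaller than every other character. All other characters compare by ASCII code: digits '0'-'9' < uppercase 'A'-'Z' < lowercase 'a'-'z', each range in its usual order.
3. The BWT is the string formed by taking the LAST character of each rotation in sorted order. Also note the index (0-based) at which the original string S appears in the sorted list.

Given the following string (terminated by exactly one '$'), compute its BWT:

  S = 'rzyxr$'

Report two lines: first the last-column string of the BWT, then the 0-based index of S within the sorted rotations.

Answer: rx$yzr
2

Derivation:
All 6 rotations (rotation i = S[i:]+S[:i]):
  rot[0] = rzyxr$
  rot[1] = zyxr$r
  rot[2] = yxr$rz
  rot[3] = xr$rzy
  rot[4] = r$rzyx
  rot[5] = $rzyxr
Sorted (with $ < everything):
  sorted[0] = $rzyxr  (last char: 'r')
  sorted[1] = r$rzyx  (last char: 'x')
  sorted[2] = rzyxr$  (last char: '$')
  sorted[3] = xr$rzy  (last char: 'y')
  sorted[4] = yxr$rz  (last char: 'z')
  sorted[5] = zyxr$r  (last char: 'r')
Last column: rx$yzr
Original string S is at sorted index 2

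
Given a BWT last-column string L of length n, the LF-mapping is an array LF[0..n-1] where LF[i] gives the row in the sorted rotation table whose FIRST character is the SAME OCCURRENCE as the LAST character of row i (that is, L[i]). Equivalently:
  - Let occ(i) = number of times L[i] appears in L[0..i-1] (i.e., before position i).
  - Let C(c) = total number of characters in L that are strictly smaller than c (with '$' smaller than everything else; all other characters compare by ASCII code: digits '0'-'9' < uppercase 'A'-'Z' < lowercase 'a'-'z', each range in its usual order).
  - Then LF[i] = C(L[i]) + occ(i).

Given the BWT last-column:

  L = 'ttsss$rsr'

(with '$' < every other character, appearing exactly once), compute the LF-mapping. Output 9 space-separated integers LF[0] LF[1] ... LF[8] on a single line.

Answer: 7 8 3 4 5 0 1 6 2

Derivation:
Char counts: '$':1, 'r':2, 's':4, 't':2
C (first-col start): C('$')=0, C('r')=1, C('s')=3, C('t')=7
L[0]='t': occ=0, LF[0]=C('t')+0=7+0=7
L[1]='t': occ=1, LF[1]=C('t')+1=7+1=8
L[2]='s': occ=0, LF[2]=C('s')+0=3+0=3
L[3]='s': occ=1, LF[3]=C('s')+1=3+1=4
L[4]='s': occ=2, LF[4]=C('s')+2=3+2=5
L[5]='$': occ=0, LF[5]=C('$')+0=0+0=0
L[6]='r': occ=0, LF[6]=C('r')+0=1+0=1
L[7]='s': occ=3, LF[7]=C('s')+3=3+3=6
L[8]='r': occ=1, LF[8]=C('r')+1=1+1=2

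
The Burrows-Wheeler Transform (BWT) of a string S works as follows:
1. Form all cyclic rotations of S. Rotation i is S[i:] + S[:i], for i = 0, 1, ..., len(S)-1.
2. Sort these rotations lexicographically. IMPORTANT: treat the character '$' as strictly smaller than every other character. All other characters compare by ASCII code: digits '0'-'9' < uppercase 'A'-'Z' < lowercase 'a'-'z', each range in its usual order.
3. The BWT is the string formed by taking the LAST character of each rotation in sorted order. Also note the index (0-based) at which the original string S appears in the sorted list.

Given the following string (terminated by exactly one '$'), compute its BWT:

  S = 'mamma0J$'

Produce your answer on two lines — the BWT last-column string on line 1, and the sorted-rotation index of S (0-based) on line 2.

Answer: Ja0mmm$a
6

Derivation:
All 8 rotations (rotation i = S[i:]+S[:i]):
  rot[0] = mamma0J$
  rot[1] = amma0J$m
  rot[2] = mma0J$ma
  rot[3] = ma0J$mam
  rot[4] = a0J$mamm
  rot[5] = 0J$mamma
  rot[6] = J$mamma0
  rot[7] = $mamma0J
Sorted (with $ < everything):
  sorted[0] = $mamma0J  (last char: 'J')
  sorted[1] = 0J$mamma  (last char: 'a')
  sorted[2] = J$mamma0  (last char: '0')
  sorted[3] = a0J$mamm  (last char: 'm')
  sorted[4] = amma0J$m  (last char: 'm')
  sorted[5] = ma0J$mam  (last char: 'm')
  sorted[6] = mamma0J$  (last char: '$')
  sorted[7] = mma0J$ma  (last char: 'a')
Last column: Ja0mmm$a
Original string S is at sorted index 6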